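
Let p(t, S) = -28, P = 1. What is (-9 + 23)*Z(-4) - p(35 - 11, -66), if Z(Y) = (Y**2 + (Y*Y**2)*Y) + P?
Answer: 3850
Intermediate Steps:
Z(Y) = 1 + Y**2 + Y**4 (Z(Y) = (Y**2 + (Y*Y**2)*Y) + 1 = (Y**2 + Y**3*Y) + 1 = (Y**2 + Y**4) + 1 = 1 + Y**2 + Y**4)
(-9 + 23)*Z(-4) - p(35 - 11, -66) = (-9 + 23)*(1 + (-4)**2 + (-4)**4) - 1*(-28) = 14*(1 + 16 + 256) + 28 = 14*273 + 28 = 3822 + 28 = 3850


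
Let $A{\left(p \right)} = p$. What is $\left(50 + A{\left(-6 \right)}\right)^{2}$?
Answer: $1936$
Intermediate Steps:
$\left(50 + A{\left(-6 \right)}\right)^{2} = \left(50 - 6\right)^{2} = 44^{2} = 1936$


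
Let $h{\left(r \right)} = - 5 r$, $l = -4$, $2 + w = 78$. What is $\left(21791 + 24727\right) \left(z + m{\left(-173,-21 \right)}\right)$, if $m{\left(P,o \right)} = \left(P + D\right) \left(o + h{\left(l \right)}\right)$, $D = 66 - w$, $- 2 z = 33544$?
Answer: $-771687102$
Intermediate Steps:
$w = 76$ ($w = -2 + 78 = 76$)
$z = -16772$ ($z = \left(- \frac{1}{2}\right) 33544 = -16772$)
$D = -10$ ($D = 66 - 76 = -10$)
$m{\left(P,o \right)} = \left(-10 + P\right) \left(20 + o\right)$ ($m{\left(P,o \right)} = \left(P - 10\right) \left(o - -20\right) = \left(-10 + P\right) \left(o + 20\right) = \left(-10 + P\right) \left(20 + o\right)$)
$\left(21791 + 24727\right) \left(z + m{\left(-173,-21 \right)}\right) = \left(21791 + 24727\right) \left(-16772 - -183\right) = 46518 \left(-16772 + \left(-200 + 210 - 3460 + 3633\right)\right) = 46518 \left(-16772 + 183\right) = 46518 \left(-16589\right) = -771687102$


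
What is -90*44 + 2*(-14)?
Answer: -3988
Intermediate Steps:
-90*44 + 2*(-14) = -3960 - 28 = -3988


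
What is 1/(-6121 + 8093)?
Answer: 1/1972 ≈ 0.00050710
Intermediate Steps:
1/(-6121 + 8093) = 1/1972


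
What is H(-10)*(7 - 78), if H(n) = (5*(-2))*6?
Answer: 4260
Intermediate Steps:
H(n) = -60 (H(n) = -10*6 = -60)
H(-10)*(7 - 78) = -60*(7 - 78) = -60*(-71) = 4260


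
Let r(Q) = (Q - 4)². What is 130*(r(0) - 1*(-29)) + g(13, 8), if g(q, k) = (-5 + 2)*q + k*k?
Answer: 5875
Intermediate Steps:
r(Q) = (-4 + Q)²
g(q, k) = k² - 3*q (g(q, k) = -3*q + k² = k² - 3*q)
130*(r(0) - 1*(-29)) + g(13, 8) = 130*((-4 + 0)² - 1*(-29)) + (8² - 3*13) = 130*((-4)² + 29) + (64 - 39) = 130*(16 + 29) + 25 = 130*45 + 25 = 5850 + 25 = 5875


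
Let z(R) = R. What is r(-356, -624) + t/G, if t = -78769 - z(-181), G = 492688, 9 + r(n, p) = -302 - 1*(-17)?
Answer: -36232215/123172 ≈ -294.16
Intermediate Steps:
r(n, p) = -294 (r(n, p) = -9 + (-302 - 1*(-17)) = -9 + (-302 + 17) = -9 - 285 = -294)
t = -78588 (t = -78769 - 1*(-181) = -78769 + 181 = -78588)
r(-356, -624) + t/G = -294 - 78588/492688 = -294 - 78588*1/492688 = -294 - 19647/123172 = -36232215/123172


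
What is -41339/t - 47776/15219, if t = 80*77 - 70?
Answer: -306698027/30894570 ≈ -9.9272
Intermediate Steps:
t = 6090 (t = 6160 - 70 = 6090)
-41339/t - 47776/15219 = -41339/6090 - 47776/15219 = -306698027/30894570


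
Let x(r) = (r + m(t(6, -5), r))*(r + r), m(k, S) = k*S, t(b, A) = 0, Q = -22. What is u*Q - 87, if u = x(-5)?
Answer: -1187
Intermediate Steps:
m(k, S) = S*k
x(r) = 2*r² (x(r) = (r + r*0)*(r + r) = (r + 0)*(2*r) = r*(2*r) = 2*r²)
u = 50 (u = 2*(-5)² = 2*25 = 50)
u*Q - 87 = 50*(-22) - 87 = -1100 - 87 = -1187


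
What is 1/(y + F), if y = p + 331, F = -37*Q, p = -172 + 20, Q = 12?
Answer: -1/265 ≈ -0.0037736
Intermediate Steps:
p = -152
F = -444 (F = -37*12 = -444)
y = 179 (y = -152 + 331 = 179)
1/(y + F) = 1/(179 - 444) = 1/(-265) = -1/265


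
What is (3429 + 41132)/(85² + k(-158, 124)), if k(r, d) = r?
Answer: 44561/7067 ≈ 6.3055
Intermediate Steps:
(3429 + 41132)/(85² + k(-158, 124)) = (3429 + 41132)/(85² - 158) = 44561/(7225 - 158) = 44561/7067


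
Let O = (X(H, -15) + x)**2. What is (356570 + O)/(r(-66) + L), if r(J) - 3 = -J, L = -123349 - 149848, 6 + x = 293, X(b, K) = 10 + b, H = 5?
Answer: -223887/136564 ≈ -1.6394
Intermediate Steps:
x = 287 (x = -6 + 293 = 287)
O = 91204 (O = ((10 + 5) + 287)**2 = (15 + 287)**2 = 302**2 = 91204)
L = -273197
r(J) = 3 - J
(356570 + O)/(r(-66) + L) = (356570 + 91204)/((3 - 1*(-66)) - 273197) = 447774/((3 + 66) - 273197) = 447774/(69 - 273197) = 447774/(-273128) = 447774*(-1/273128) = -223887/136564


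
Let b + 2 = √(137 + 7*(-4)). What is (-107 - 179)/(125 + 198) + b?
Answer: -932/323 + √109 ≈ 7.5549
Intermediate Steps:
b = -2 + √109 (b = -2 + √(137 + 7*(-4)) = -2 + √(137 - 28) = -2 + √109 ≈ 8.4403)
(-107 - 179)/(125 + 198) + b = (-107 - 179)/(125 + 198) + (-2 + √109) = -286/323 + (-2 + √109) = -932/323 + √109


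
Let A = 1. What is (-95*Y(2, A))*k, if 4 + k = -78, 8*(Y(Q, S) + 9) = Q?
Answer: -136325/2 ≈ -68163.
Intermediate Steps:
Y(Q, S) = -9 + Q/8
k = -82 (k = -4 - 78 = -82)
(-95*Y(2, A))*k = -95*(-9 + (1/8)*2)*(-82) = -95*(-9 + 1/4)*(-82) = -95*(-35/4)*(-82) = (3325/4)*(-82) = -136325/2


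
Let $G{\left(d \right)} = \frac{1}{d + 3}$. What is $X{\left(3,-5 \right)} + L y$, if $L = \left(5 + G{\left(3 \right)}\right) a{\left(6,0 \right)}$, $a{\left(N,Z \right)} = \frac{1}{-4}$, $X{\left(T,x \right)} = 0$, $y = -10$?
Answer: $\frac{155}{12} \approx 12.917$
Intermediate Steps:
$G{\left(d \right)} = \frac{1}{3 + d}$
$a{\left(N,Z \right)} = - \frac{1}{4}$
$L = - \frac{31}{24}$ ($L = \left(5 + \frac{1}{3 + 3}\right) \left(- \frac{1}{4}\right) = \left(5 + \frac{1}{6}\right) \left(- \frac{1}{4}\right) = \frac{31}{6} \left(- \frac{1}{4}\right) = - \frac{31}{24} \approx -1.2917$)
$X{\left(3,-5 \right)} + L y = 0 - - \frac{155}{12} = 0 + \frac{155}{12} = \frac{155}{12}$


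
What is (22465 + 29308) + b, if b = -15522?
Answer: 36251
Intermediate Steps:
(22465 + 29308) + b = (22465 + 29308) - 15522 = 51773 - 15522 = 36251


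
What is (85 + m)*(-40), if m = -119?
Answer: 1360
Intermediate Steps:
(85 + m)*(-40) = (85 - 119)*(-40) = -34*(-40) = 1360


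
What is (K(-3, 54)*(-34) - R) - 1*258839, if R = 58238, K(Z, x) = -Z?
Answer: -317179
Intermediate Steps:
(K(-3, 54)*(-34) - R) - 1*258839 = (-1*(-3)*(-34) - 1*58238) - 1*258839 = (3*(-34) - 58238) - 258839 = (-102 - 58238) - 258839 = -58340 - 258839 = -317179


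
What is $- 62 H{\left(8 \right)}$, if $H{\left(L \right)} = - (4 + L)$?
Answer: $744$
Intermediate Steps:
$H{\left(L \right)} = -4 - L$
$- 62 H{\left(8 \right)} = - 62 \left(-4 - 8\right) = \left(-62\right) \left(-12\right) = 744$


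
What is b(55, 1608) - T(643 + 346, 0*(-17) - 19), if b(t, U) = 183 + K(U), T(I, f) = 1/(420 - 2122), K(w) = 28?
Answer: 359123/1702 ≈ 211.00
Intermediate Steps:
T(I, f) = -1/1702 (T(I, f) = 1/(-1702) = -1/1702)
b(t, U) = 211 (b(t, U) = 183 + 28 = 211)
b(55, 1608) - T(643 + 346, 0*(-17) - 19) = 211 - 1*(-1/1702) = 211 + 1/1702 = 359123/1702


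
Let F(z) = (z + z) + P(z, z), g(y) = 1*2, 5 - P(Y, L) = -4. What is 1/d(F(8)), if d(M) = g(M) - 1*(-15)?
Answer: 1/17 ≈ 0.058824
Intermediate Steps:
P(Y, L) = 9 (P(Y, L) = 5 - 1*(-4) = 5 + 4 = 9)
g(y) = 2
F(z) = 9 + 2*z (F(z) = (z + z) + 9 = 2*z + 9 = 9 + 2*z)
d(M) = 17 (d(M) = 2 - 1*(-15) = 2 + 15 = 17)
1/d(F(8)) = 1/17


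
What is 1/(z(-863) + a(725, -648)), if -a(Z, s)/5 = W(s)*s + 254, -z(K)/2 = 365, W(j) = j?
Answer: -1/2101520 ≈ -4.7585e-7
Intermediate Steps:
z(K) = -730 (z(K) = -2*365 = -730)
a(Z, s) = -1270 - 5*s² (a(Z, s) = -5*(s*s + 254) = -5*(s² + 254) = -5*(254 + s²) = -1270 - 5*s²)
1/(z(-863) + a(725, -648)) = 1/(-730 + (-1270 - 5*(-648)²)) = 1/(-730 + (-1270 - 5*419904)) = 1/(-730 + (-1270 - 2099520)) = 1/(-730 - 2100790) = 1/(-2101520) = -1/2101520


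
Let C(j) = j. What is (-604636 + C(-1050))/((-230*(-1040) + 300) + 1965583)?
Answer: -605686/2205083 ≈ -0.27468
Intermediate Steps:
(-604636 + C(-1050))/((-230*(-1040) + 300) + 1965583) = (-604636 - 1050)/((-230*(-1040) + 300) + 1965583) = -605686/((239200 + 300) + 1965583) = -605686/(239500 + 1965583) = -605686/2205083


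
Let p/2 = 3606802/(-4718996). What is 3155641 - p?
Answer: 3722866117510/1179749 ≈ 3.1556e+6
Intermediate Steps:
p = -1803401/1179749 (p = 2*(3606802/(-4718996)) = 2*(3606802*(-1/4718996)) = 2*(-1803401/2359498) = -1803401/1179749 ≈ -1.5286)
3155641 - p = 3155641 - 1*(-1803401/1179749) = 3155641 + 1803401/1179749 = 3722866117510/1179749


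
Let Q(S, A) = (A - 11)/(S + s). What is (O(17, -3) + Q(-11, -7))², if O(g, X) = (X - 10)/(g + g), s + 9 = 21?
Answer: 390625/1156 ≈ 337.91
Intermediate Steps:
s = 12 (s = -9 + 21 = 12)
Q(S, A) = (-11 + A)/(12 + S) (Q(S, A) = (A - 11)/(S + 12) = (-11 + A)/(12 + S))
O(g, X) = (-10 + X)/(2*g) (O(g, X) = (-10 + X)/((2*g)) = (-10 + X)*(1/(2*g)) = (-10 + X)/(2*g))
(O(17, -3) + Q(-11, -7))² = ((½)*(-10 - 3)/17 + (-11 - 7)/(12 - 11))² = ((½)*(1/17)*(-13) - 18/1)² = (-13/34 + 1*(-18))² = (-13/34 - 18)² = (-625/34)² = 390625/1156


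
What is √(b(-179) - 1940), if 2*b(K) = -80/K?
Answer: 6*I*√1726455/179 ≈ 44.043*I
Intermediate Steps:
b(K) = -40/K (b(K) = (-80/K)/2 = -40/K)
√(b(-179) - 1940) = √(-40/(-179) - 1940) = √(-40*(-1/179) - 1940) = √(40/179 - 1940) = √(-347220/179) = 6*I*√1726455/179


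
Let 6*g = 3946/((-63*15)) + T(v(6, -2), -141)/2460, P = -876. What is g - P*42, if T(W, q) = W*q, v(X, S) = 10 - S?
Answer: 1710569561/46494 ≈ 36791.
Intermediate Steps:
g = -37687/46494 (g = (3946/((-63*15)) + ((10 - 1*(-2))*(-141))/2460)/6 = (3946/(-945) + ((10 + 2)*(-141))*(1/2460))/6 = (3946*(-1/945) + (12*(-141))*(1/2460))/6 = (-3946/945 - 1692*1/2460)/6 = (-3946/945 - 141/205)/6 = (1/6)*(-37687/7749) = -37687/46494 ≈ -0.81058)
g - P*42 = -37687/46494 - (-876)*42 = -37687/46494 - 1*(-36792) = -37687/46494 + 36792 = 1710569561/46494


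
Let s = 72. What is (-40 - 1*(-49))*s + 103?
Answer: 751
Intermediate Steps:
(-40 - 1*(-49))*s + 103 = (-40 - 1*(-49))*72 + 103 = (-40 + 49)*72 + 103 = 9*72 + 103 = 648 + 103 = 751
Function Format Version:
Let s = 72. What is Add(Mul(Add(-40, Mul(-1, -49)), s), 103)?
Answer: 751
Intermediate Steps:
Add(Mul(Add(-40, Mul(-1, -49)), s), 103) = Add(Mul(Add(-40, Mul(-1, -49)), 72), 103) = Add(Mul(Add(-40, 49), 72), 103) = Add(Mul(9, 72), 103) = Add(648, 103) = 751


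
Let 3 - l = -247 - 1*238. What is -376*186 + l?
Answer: -69448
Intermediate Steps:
l = 488 (l = 3 - (-247 - 1*238) = 3 - (-247 - 238) = 3 - 1*(-485) = 3 + 485 = 488)
-376*186 + l = -376*186 + 488 = -69936 + 488 = -69448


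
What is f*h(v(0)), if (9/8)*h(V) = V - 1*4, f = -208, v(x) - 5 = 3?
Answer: -6656/9 ≈ -739.56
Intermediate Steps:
v(x) = 8 (v(x) = 5 + 3 = 8)
h(V) = -32/9 + 8*V/9 (h(V) = 8*(V - 1*4)/9 = 8*(V - 4)/9 = 8*(-4 + V)/9 = -32/9 + 8*V/9)
f*h(v(0)) = -208*(-32/9 + (8/9)*8) = -208*(-32/9 + 64/9) = -208*32/9 = -6656/9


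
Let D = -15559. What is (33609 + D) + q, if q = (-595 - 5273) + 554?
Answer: 12736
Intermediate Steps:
q = -5314 (q = -5868 + 554 = -5314)
(33609 + D) + q = (33609 - 15559) - 5314 = 18050 - 5314 = 12736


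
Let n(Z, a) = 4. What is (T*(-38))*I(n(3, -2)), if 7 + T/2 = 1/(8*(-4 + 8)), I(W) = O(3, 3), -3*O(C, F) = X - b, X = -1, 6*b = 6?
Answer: 4237/12 ≈ 353.08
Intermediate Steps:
b = 1 (b = (⅙)*6 = 1)
O(C, F) = ⅔ (O(C, F) = -(-1 - 1*1)/3 = -(-1 - 1)/3 = -⅓*(-2) = ⅔)
I(W) = ⅔
T = -223/16 (T = -14 + 2/((8*(-4 + 8))) = -14 + 2/((8*4)) = -14 + 2/32 = -14 + 2*(1/32) = -14 + 1/16 = -223/16 ≈ -13.938)
(T*(-38))*I(n(3, -2)) = -223/16*(-38)*(⅔) = (4237/8)*(⅔) = 4237/12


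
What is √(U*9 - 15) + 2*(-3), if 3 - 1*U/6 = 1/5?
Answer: -6 + √3405/5 ≈ 5.6705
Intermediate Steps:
U = 84/5 (U = 18 - 6/5 = 84/5 ≈ 16.800)
√(U*9 - 15) + 2*(-3) = √((84/5)*9 - 15) + 2*(-3) = √(756/5 - 15) - 6 = √(681/5) - 6 = √3405/5 - 6 = -6 + √3405/5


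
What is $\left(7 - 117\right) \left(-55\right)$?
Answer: $6050$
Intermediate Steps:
$\left(7 - 117\right) \left(-55\right) = \left(-110\right) \left(-55\right) = 6050$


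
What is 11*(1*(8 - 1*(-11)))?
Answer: 209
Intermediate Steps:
11*(1*(8 - 1*(-11))) = 11*(1*(8 + 11)) = 11*(1*19) = 11*19 = 209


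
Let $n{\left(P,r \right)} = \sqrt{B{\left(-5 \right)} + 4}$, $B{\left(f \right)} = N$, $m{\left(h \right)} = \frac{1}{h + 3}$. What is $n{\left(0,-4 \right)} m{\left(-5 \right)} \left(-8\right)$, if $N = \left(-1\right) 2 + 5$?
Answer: $4 \sqrt{7} \approx 10.583$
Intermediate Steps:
$m{\left(h \right)} = \frac{1}{3 + h}$
$N = 3$ ($N = -2 + 5 = 3$)
$B{\left(f \right)} = 3$
$n{\left(P,r \right)} = \sqrt{7}$ ($n{\left(P,r \right)} = \sqrt{3 + 4} = \sqrt{7}$)
$n{\left(0,-4 \right)} m{\left(-5 \right)} \left(-8\right) = \frac{\sqrt{7}}{3 - 5} \left(-8\right) = \frac{\sqrt{7}}{-2} \left(-8\right) = \sqrt{7} \left(- \frac{1}{2}\right) \left(-8\right) = - \frac{\sqrt{7}}{2} \left(-8\right) = 4 \sqrt{7}$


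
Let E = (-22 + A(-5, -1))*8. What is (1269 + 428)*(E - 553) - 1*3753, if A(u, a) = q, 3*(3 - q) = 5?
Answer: -3668294/3 ≈ -1.2228e+6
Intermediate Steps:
q = 4/3 (q = 3 - 1/3*5 = 3 - 5/3 = 4/3 ≈ 1.3333)
A(u, a) = 4/3
E = -496/3 (E = (-22 + 4/3)*8 = -62/3*8 = -496/3 ≈ -165.33)
(1269 + 428)*(E - 553) - 1*3753 = (1269 + 428)*(-496/3 - 553) - 1*3753 = 1697*(-2155/3) - 3753 = -3657035/3 - 3753 = -3668294/3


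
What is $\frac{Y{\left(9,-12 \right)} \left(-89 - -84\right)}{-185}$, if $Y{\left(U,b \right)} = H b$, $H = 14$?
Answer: $- \frac{168}{37} \approx -4.5405$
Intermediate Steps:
$Y{\left(U,b \right)} = 14 b$
$\frac{Y{\left(9,-12 \right)} \left(-89 - -84\right)}{-185} = \frac{14 \left(-12\right) \left(-89 - -84\right)}{-185} = - 168 \left(-89 + 84\right) \left(- \frac{1}{185}\right) = \left(-168\right) \left(-5\right) \left(- \frac{1}{185}\right) = 840 \left(- \frac{1}{185}\right) = - \frac{168}{37}$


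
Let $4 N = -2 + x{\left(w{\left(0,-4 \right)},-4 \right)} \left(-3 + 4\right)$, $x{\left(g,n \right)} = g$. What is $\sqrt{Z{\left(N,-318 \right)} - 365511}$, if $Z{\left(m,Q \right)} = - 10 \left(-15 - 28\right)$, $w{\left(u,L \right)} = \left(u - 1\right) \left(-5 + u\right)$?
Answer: $i \sqrt{365081} \approx 604.22 i$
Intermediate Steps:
$w{\left(u,L \right)} = \left(-1 + u\right) \left(-5 + u\right)$
$N = \frac{3}{4}$ ($N = \frac{-2 + \left(5 + 0^{2} - 0\right) \left(-3 + 4\right)}{4} = \frac{-2 + \left(5 + 0 + 0\right) 1}{4} = \frac{-2 + 5 \cdot 1}{4} = \frac{-2 + 5}{4} = \frac{1}{4} \cdot 3 = \frac{3}{4} \approx 0.75$)
$Z{\left(m,Q \right)} = 430$ ($Z{\left(m,Q \right)} = - 10 \left(-15 - 28\right) = \left(-10\right) \left(-43\right) = 430$)
$\sqrt{Z{\left(N,-318 \right)} - 365511} = \sqrt{430 - 365511} = \sqrt{-365081} = i \sqrt{365081}$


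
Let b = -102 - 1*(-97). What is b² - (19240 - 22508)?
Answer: 3293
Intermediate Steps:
b = -5 (b = -102 + 97 = -5)
b² - (19240 - 22508) = (-5)² - (19240 - 22508) = 25 - 1*(-3268) = 25 + 3268 = 3293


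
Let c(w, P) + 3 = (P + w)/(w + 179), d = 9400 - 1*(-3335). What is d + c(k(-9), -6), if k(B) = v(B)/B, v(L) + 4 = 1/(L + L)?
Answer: 370131073/29071 ≈ 12732.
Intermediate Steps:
v(L) = -4 + 1/(2*L) (v(L) = -4 + 1/(L + L) = -4 + 1/(2*L))
k(B) = (-4 + 1/(2*B))/B
d = 12735 (d = 9400 + 3335 = 12735)
c(w, P) = -3 + (P + w)/(179 + w) (c(w, P) = -3 + (P + w)/(w + 179) = -3 + (P + w)/(179 + w))
d + c(k(-9), -6) = 12735 + (-537 - 6 - (1 - 8*(-9))/(-9)²)/(179 + (½)*(1 - 8*(-9))/(-9)²) = 12735 + (-537 - 6 - (1 + 72)/81)/(179 + (½)*(1/81)*(1 + 72)) = 12735 + (-537 - 6 - 73/81)/(179 + (½)*(1/81)*73) = 12735 + (-537 - 6 - 2*73/162)/(179 + 73/162) = 12735 + (-537 - 6 - 73/81)/(29071/162) = 12735 + (162/29071)*(-44056/81) = 12735 - 88112/29071 = 370131073/29071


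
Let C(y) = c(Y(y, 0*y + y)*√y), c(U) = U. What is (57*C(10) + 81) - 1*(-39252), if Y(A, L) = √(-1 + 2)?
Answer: 39333 + 57*√10 ≈ 39513.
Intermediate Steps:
Y(A, L) = 1 (Y(A, L) = √1 = 1)
C(y) = √y (C(y) = 1*√y = √y)
(57*C(10) + 81) - 1*(-39252) = (57*√10 + 81) - 1*(-39252) = (81 + 57*√10) + 39252 = 39333 + 57*√10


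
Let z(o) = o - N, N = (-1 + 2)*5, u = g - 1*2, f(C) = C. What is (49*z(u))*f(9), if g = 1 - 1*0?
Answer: -2646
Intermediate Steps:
g = 1 (g = 1 + 0 = 1)
u = -1 (u = 1 - 1*2 = 1 - 2 = -1)
N = 5 (N = 1*5 = 5)
z(o) = -5 + o (z(o) = o - 1*5 = o - 5 = -5 + o)
(49*z(u))*f(9) = (49*(-5 - 1))*9 = (49*(-6))*9 = -294*9 = -2646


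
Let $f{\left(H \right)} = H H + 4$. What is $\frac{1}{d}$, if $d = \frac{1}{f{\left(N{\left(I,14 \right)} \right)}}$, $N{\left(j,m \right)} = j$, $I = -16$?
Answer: $260$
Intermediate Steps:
$f{\left(H \right)} = 4 + H^{2}$ ($f{\left(H \right)} = H^{2} + 4 = 4 + H^{2}$)
$d = \frac{1}{260}$ ($d = \frac{1}{4 + \left(-16\right)^{2}} = \frac{1}{4 + 256} = \frac{1}{260} \approx 0.0038462$)
$\frac{1}{d} = \frac{1}{\frac{1}{260}} = 260$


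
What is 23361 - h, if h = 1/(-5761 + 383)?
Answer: 125635459/5378 ≈ 23361.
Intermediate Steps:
h = -1/5378 (h = 1/(-5378) = -1/5378 ≈ -0.00018594)
23361 - h = 23361 - 1*(-1/5378) = 23361 + 1/5378 = 125635459/5378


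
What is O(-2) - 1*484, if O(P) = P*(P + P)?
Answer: -476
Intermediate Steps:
O(P) = 2*P² (O(P) = P*(2*P) = 2*P²)
O(-2) - 1*484 = 2*(-2)² - 1*484 = 2*4 - 484 = 8 - 484 = -476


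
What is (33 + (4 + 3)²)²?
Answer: 6724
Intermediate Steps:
(33 + (4 + 3)²)² = (33 + 7²)² = (33 + 49)² = 82² = 6724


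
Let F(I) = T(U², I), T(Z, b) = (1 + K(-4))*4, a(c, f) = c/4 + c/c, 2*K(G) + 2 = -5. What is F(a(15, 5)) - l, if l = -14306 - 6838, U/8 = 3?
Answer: 21134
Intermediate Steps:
U = 24 (U = 8*3 = 24)
K(G) = -7/2 (K(G) = -1 + (½)*(-5) = -1 - 5/2 = -7/2)
a(c, f) = 1 + c/4 (a(c, f) = c*(¼) + 1 = c/4 + 1 = 1 + c/4)
l = -21144
T(Z, b) = -10 (T(Z, b) = (1 - 7/2)*4 = -5/2*4 = -10)
F(I) = -10
F(a(15, 5)) - l = -10 - 1*(-21144) = -10 + 21144 = 21134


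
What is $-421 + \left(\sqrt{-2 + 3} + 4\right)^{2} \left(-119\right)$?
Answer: $-3396$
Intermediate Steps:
$-421 + \left(\sqrt{-2 + 3} + 4\right)^{2} \left(-119\right) = -421 + \left(\sqrt{1} + 4\right)^{2} \left(-119\right) = -421 + \left(1 + 4\right)^{2} \left(-119\right) = -421 + 5^{2} \left(-119\right) = -421 + 25 \left(-119\right) = -421 - 2975 = -3396$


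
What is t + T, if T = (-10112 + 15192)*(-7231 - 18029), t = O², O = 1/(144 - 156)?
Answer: -18478195199/144 ≈ -1.2832e+8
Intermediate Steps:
O = -1/12 (O = 1/(-12) = -1/12 ≈ -0.083333)
t = 1/144 (t = (-1/12)² = 1/144 ≈ 0.0069444)
T = -128320800 (T = 5080*(-25260) = -128320800)
t + T = 1/144 - 128320800 = -18478195199/144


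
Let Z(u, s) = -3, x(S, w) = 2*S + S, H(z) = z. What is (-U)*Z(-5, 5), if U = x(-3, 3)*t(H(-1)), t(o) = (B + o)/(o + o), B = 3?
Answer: 27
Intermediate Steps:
x(S, w) = 3*S
t(o) = (3 + o)/(2*o) (t(o) = (3 + o)/(o + o) = (3 + o)/((2*o)) = (3 + o)*(1/(2*o)) = (3 + o)/(2*o))
U = 9 (U = (3*(-3))*((½)*(3 - 1)/(-1)) = -9*(-1)*2/2 = -9*(-1) = 9)
(-U)*Z(-5, 5) = -1*9*(-3) = -9*(-3) = 27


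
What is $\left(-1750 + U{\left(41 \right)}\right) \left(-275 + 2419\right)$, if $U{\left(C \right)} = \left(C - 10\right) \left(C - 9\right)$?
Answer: $-1625152$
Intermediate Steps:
$U{\left(C \right)} = \left(-10 + C\right) \left(-9 + C\right)$
$\left(-1750 + U{\left(41 \right)}\right) \left(-275 + 2419\right) = \left(-1750 + \left(90 + 41^{2} - 779\right)\right) \left(-275 + 2419\right) = \left(-1750 + \left(90 + 1681 - 779\right)\right) 2144 = \left(-1750 + 992\right) 2144 = \left(-758\right) 2144 = -1625152$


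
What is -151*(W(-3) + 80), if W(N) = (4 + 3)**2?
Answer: -19479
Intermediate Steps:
W(N) = 49 (W(N) = 7**2 = 49)
-151*(W(-3) + 80) = -151*(49 + 80) = -151*129 = -19479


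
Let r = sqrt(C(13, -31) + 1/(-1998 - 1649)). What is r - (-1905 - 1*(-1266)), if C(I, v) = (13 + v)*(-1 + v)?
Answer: 639 + sqrt(7661147137)/3647 ≈ 663.00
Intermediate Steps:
C(I, v) = (-1 + v)*(13 + v)
r = sqrt(7661147137)/3647 (r = sqrt((-13 + (-31)**2 + 12*(-31)) + 1/(-1998 - 1649)) = sqrt((-13 + 961 - 372) + 1/(-3647)) = sqrt(576 - 1/3647) = sqrt(2100671/3647) = sqrt(7661147137)/3647 ≈ 24.000)
r - (-1905 - 1*(-1266)) = sqrt(7661147137)/3647 - (-1905 - 1*(-1266)) = sqrt(7661147137)/3647 - (-1905 + 1266) = sqrt(7661147137)/3647 - 1*(-639) = sqrt(7661147137)/3647 + 639 = 639 + sqrt(7661147137)/3647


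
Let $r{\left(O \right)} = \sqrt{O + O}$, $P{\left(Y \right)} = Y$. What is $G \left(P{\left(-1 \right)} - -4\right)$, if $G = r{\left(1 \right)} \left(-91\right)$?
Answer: $- 273 \sqrt{2} \approx -386.08$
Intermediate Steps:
$r{\left(O \right)} = \sqrt{2} \sqrt{O}$ ($r{\left(O \right)} = \sqrt{2 O} = \sqrt{2} \sqrt{O}$)
$G = - 91 \sqrt{2}$ ($G = \sqrt{2} \sqrt{1} \left(-91\right) = \sqrt{2} \cdot 1 \left(-91\right) = \sqrt{2} \left(-91\right) = - 91 \sqrt{2} \approx -128.69$)
$G \left(P{\left(-1 \right)} - -4\right) = - 91 \sqrt{2} \left(-1 - -4\right) = - 91 \sqrt{2} \left(-1 + 4\right) = - 91 \sqrt{2} \cdot 3 = - 273 \sqrt{2}$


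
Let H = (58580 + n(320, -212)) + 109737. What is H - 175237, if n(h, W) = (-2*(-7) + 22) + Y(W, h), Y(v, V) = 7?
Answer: -6877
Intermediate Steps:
n(h, W) = 43 (n(h, W) = (-2*(-7) + 22) + 7 = (14 + 22) + 7 = 36 + 7 = 43)
H = 168360 (H = (58580 + 43) + 109737 = 58623 + 109737 = 168360)
H - 175237 = 168360 - 175237 = -6877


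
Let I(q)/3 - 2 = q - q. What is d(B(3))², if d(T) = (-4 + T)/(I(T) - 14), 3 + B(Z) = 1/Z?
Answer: 25/36 ≈ 0.69444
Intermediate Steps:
B(Z) = -3 + 1/Z
I(q) = 6 (I(q) = 6 + 3*(q - q) = 6 + 3*0 = 6 + 0 = 6)
d(T) = ½ - T/8 (d(T) = (-4 + T)/(6 - 14) = (-4 + T)/(-8) = (-4 + T)*(-⅛) = ½ - T/8)
d(B(3))² = (½ - (-3 + 1/3)/8)² = (½ - (-3 + ⅓)/8)² = (½ - ⅛*(-8/3))² = (½ + ⅓)² = (⅚)² = 25/36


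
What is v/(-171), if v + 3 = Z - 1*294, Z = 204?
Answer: 31/57 ≈ 0.54386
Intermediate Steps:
v = -93 (v = -3 + (204 - 1*294) = -3 + (204 - 294) = -3 - 90 = -93)
v/(-171) = -93/(-171) = -93*(-1/171) = 31/57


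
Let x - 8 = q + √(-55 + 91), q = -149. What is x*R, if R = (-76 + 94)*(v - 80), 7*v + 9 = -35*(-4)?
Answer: 1042470/7 ≈ 1.4892e+5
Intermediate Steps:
v = 131/7 (v = -9/7 + (-35*(-4))/7 = -9/7 + (⅐)*140 = -9/7 + 20 = 131/7 ≈ 18.714)
R = -7722/7 (R = (-76 + 94)*(131/7 - 80) = 18*(-429/7) = -7722/7 ≈ -1103.1)
x = -135 (x = 8 + (-149 + √(-55 + 91)) = 8 + (-149 + √36) = 8 + (-149 + 6) = 8 - 143 = -135)
x*R = -135*(-7722/7) = 1042470/7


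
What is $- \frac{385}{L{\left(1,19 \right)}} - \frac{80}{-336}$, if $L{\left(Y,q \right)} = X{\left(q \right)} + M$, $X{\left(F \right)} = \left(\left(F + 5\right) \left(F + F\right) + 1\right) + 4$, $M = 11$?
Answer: $- \frac{3445}{19488} \approx -0.17678$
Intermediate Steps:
$X{\left(F \right)} = 5 + 2 F \left(5 + F\right)$ ($X{\left(F \right)} = \left(\left(5 + F\right) 2 F + 1\right) + 4 = \left(2 F \left(5 + F\right) + 1\right) + 4 = \left(1 + 2 F \left(5 + F\right)\right) + 4 = 5 + 2 F \left(5 + F\right)$)
$L{\left(Y,q \right)} = 16 + 2 q^{2} + 10 q$ ($L{\left(Y,q \right)} = \left(5 + 2 q^{2} + 10 q\right) + 11 = 16 + 2 q^{2} + 10 q$)
$- \frac{385}{L{\left(1,19 \right)}} - \frac{80}{-336} = - \frac{385}{16 + 2 \cdot 19^{2} + 10 \cdot 19} - \frac{80}{-336} = - \frac{385}{16 + 2 \cdot 361 + 190} - - \frac{5}{21} = - \frac{385}{16 + 722 + 190} + \frac{5}{21} = - \frac{385}{928} + \frac{5}{21} = - \frac{3445}{19488}$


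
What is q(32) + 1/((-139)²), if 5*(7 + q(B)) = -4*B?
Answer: -3149318/96605 ≈ -32.600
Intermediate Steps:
q(B) = -7 - 4*B/5 (q(B) = -7 + (-4*B)/5 = -7 - 4*B/5)
q(32) + 1/((-139)²) = (-7 - ⅘*32) + 1/((-139)²) = (-7 - 128/5) + 1/19321 = -163/5 + 1/19321 = -3149318/96605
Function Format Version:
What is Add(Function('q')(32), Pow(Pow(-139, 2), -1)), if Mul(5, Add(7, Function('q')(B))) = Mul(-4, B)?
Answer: Rational(-3149318, 96605) ≈ -32.600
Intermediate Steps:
Function('q')(B) = Add(-7, Mul(Rational(-4, 5), B)) (Function('q')(B) = Add(-7, Mul(Rational(1, 5), Mul(-4, B))) = Add(-7, Mul(Rational(-4, 5), B)))
Add(Function('q')(32), Pow(Pow(-139, 2), -1)) = Add(Add(-7, Mul(Rational(-4, 5), 32)), Pow(Pow(-139, 2), -1)) = Add(Add(-7, Rational(-128, 5)), Pow(19321, -1)) = Add(Rational(-163, 5), Rational(1, 19321)) = Rational(-3149318, 96605)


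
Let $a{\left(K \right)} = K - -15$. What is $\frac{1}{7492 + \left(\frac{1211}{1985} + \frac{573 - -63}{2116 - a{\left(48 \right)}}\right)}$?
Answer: $\frac{4075205}{30535184503} \approx 0.00013346$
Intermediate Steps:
$a{\left(K \right)} = 15 + K$ ($a{\left(K \right)} = K + 15 = 15 + K$)
$\frac{1}{7492 + \left(\frac{1211}{1985} + \frac{573 - -63}{2116 - a{\left(48 \right)}}\right)} = \frac{1}{7492 + \left(\frac{1211}{1985} + \frac{573 - -63}{2116 - \left(15 + 48\right)}\right)} = \frac{1}{7492 + \left(1211 \cdot \frac{1}{1985} + \frac{573 + 63}{2116 - 63}\right)} = \frac{1}{7492 + \left(\frac{1211}{1985} + \frac{636}{2116 - 63}\right)} = \frac{1}{7492 + \left(\frac{1211}{1985} + \frac{636}{2053}\right)} = \frac{1}{7492 + \frac{3748643}{4075205}} = \frac{1}{\frac{30535184503}{4075205}} = \frac{4075205}{30535184503}$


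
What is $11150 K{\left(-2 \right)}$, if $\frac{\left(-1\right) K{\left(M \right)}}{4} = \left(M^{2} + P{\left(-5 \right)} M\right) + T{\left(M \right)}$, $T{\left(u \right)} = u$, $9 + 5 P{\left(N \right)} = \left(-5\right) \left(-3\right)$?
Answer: $17840$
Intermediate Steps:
$P{\left(N \right)} = \frac{6}{5}$ ($P{\left(N \right)} = - \frac{9}{5} + \frac{\left(-5\right) \left(-3\right)}{5} = - \frac{9}{5} + \frac{1}{5} \cdot 15 = - \frac{9}{5} + 3 = \frac{6}{5}$)
$K{\left(M \right)} = - 4 M^{2} - \frac{44 M}{5}$ ($K{\left(M \right)} = - 4 \left(\left(M^{2} + \frac{6 M}{5}\right) + M\right) = - 4 \left(M^{2} + \frac{11 M}{5}\right) = - 4 M^{2} - \frac{44 M}{5}$)
$11150 K{\left(-2 \right)} = 11150 \cdot \frac{4}{5} \left(-2\right) \left(-11 - -10\right) = 11150 \cdot \frac{4}{5} \left(-2\right) \left(-11 + 10\right) = 11150 \cdot \frac{4}{5} \left(-2\right) \left(-1\right) = 11150 \cdot \frac{8}{5} = 17840$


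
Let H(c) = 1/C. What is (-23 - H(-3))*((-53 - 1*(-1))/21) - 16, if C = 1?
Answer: 304/7 ≈ 43.429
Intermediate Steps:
H(c) = 1 (H(c) = 1/1 = 1)
(-23 - H(-3))*((-53 - 1*(-1))/21) - 16 = (-23 - 1*1)*((-53 - 1*(-1))/21) - 16 = (-23 - 1)*((-53 + 1)*(1/21)) - 16 = -(-1248)/21 - 16 = -24*(-52/21) - 16 = 416/7 - 16 = 304/7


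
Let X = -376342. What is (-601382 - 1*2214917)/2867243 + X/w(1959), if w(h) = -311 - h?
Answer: 536335483188/3254320805 ≈ 164.81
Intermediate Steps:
(-601382 - 1*2214917)/2867243 + X/w(1959) = (-601382 - 1*2214917)/2867243 - 376342/(-311 - 1*1959) = (-601382 - 2214917)*(1/2867243) - 376342/(-311 - 1959) = -2816299*1/2867243 - 376342/(-2270) = -2816299/2867243 - 376342*(-1/2270) = -2816299/2867243 + 188171/1135 = 536335483188/3254320805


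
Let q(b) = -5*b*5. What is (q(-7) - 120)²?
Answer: 3025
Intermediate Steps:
q(b) = -25*b
(q(-7) - 120)² = (-25*(-7) - 120)² = (175 - 12*10)² = (175 - 120)² = 55² = 3025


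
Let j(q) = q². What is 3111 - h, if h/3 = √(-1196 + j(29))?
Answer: 3111 - 3*I*√355 ≈ 3111.0 - 56.524*I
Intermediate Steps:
h = 3*I*√355 (h = 3*√(-1196 + 29²) = 3*√(-1196 + 841) = 3*√(-355) = 3*(I*√355) = 3*I*√355 ≈ 56.524*I)
3111 - h = 3111 - 3*I*√355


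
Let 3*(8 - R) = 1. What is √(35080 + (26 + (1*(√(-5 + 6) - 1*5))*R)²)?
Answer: 2*√78979/3 ≈ 187.35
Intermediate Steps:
R = 23/3 (R = 8 - ⅓*1 = 8 - ⅓ = 23/3 ≈ 7.6667)
√(35080 + (26 + (1*(√(-5 + 6) - 1*5))*R)²) = √(35080 + (26 + (1*(√(-5 + 6) - 1*5))*(23/3))²) = √(35080 + (26 + (1*(√1 - 5))*(23/3))²) = √(35080 + (26 + (1*(1 - 5))*(23/3))²) = √(35080 + (26 + (1*(-4))*(23/3))²) = √(35080 + (26 - 4*23/3)²) = √(35080 + (26 - 92/3)²) = √(35080 + (-14/3)²) = √(35080 + 196/9) = √(315916/9) = 2*√78979/3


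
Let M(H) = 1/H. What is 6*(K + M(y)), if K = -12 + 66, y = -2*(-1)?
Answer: 327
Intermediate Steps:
y = 2
K = 54
6*(K + M(y)) = 6*(54 + 1/2) = 6*(109/2) = 327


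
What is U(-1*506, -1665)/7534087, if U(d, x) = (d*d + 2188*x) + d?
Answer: -3387490/7534087 ≈ -0.44962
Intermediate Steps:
U(d, x) = d + d² + 2188*x (U(d, x) = (d² + 2188*x) + d = d + d² + 2188*x)
U(-1*506, -1665)/7534087 = (-1*506 + (-1*506)² + 2188*(-1665))/7534087 = (-506 + (-506)² - 3643020)*(1/7534087) = (-506 + 256036 - 3643020)*(1/7534087) = -3387490*1/7534087 = -3387490/7534087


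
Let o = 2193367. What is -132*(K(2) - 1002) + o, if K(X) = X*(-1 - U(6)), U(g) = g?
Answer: 2327479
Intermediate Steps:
K(X) = -7*X (K(X) = X*(-1 - 1*6) = X*(-1 - 6) = X*(-7) = -7*X)
-132*(K(2) - 1002) + o = -132*(-7*2 - 1002) + 2193367 = -132*(-14 - 1002) + 2193367 = -132*(-1016) + 2193367 = 134112 + 2193367 = 2327479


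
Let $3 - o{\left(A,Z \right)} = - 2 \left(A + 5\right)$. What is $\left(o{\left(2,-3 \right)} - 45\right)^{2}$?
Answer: $784$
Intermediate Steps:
$o{\left(A,Z \right)} = 13 + 2 A$ ($o{\left(A,Z \right)} = 3 - - 2 \left(A + 5\right) = 3 - - 2 \left(5 + A\right) = 3 - \left(-10 - 2 A\right) = 3 + \left(10 + 2 A\right) = 13 + 2 A$)
$\left(o{\left(2,-3 \right)} - 45\right)^{2} = \left(\left(13 + 2 \cdot 2\right) - 45\right)^{2} = \left(\left(13 + 4\right) - 45\right)^{2} = \left(17 - 45\right)^{2} = \left(-28\right)^{2} = 784$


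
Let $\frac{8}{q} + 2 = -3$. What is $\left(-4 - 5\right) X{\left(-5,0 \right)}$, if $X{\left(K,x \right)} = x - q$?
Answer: $- \frac{72}{5} \approx -14.4$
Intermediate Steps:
$q = - \frac{8}{5}$ ($q = \frac{8}{-2 - 3} = \frac{8}{-5} = 8 \left(- \frac{1}{5}\right) = - \frac{8}{5} \approx -1.6$)
$X{\left(K,x \right)} = \frac{8}{5} + x$ ($X{\left(K,x \right)} = x - - \frac{8}{5} = x + \frac{8}{5} = \frac{8}{5} + x$)
$\left(-4 - 5\right) X{\left(-5,0 \right)} = \left(-4 - 5\right) \left(\frac{8}{5} + 0\right) = \left(-9\right) \frac{8}{5} = - \frac{72}{5}$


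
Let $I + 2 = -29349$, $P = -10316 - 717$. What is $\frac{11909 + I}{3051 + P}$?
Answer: $\frac{8721}{3991} \approx 2.1852$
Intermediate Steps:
$P = -11033$ ($P = -10316 - 717 = -11033$)
$I = -29351$ ($I = -2 - 29349 = -29351$)
$\frac{11909 + I}{3051 + P} = \frac{11909 - 29351}{3051 - 11033} = - \frac{17442}{-7982} = \left(-17442\right) \left(- \frac{1}{7982}\right) = \frac{8721}{3991}$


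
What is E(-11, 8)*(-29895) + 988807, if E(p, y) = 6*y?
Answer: -446153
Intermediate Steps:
E(-11, 8)*(-29895) + 988807 = (6*8)*(-29895) + 988807 = 48*(-29895) + 988807 = -1434960 + 988807 = -446153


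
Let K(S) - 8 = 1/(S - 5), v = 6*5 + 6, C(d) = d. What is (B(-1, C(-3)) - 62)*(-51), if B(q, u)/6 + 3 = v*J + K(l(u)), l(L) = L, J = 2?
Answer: -81447/4 ≈ -20362.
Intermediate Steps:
v = 36 (v = 30 + 6 = 36)
K(S) = 8 + 1/(-5 + S) (K(S) = 8 + 1/(S - 5) = 8 + 1/(-5 + S))
B(q, u) = 414 + 6*(-39 + 8*u)/(-5 + u) (B(q, u) = -18 + 6*(36*2 + (-39 + 8*u)/(-5 + u)) = -18 + 6*(72 + (-39 + 8*u)/(-5 + u)) = -18 + (432 + 6*(-39 + 8*u)/(-5 + u)) = 414 + 6*(-39 + 8*u)/(-5 + u))
(B(-1, C(-3)) - 62)*(-51) = (6*(-384 + 77*(-3))/(-5 - 3) - 62)*(-51) = (6*(-384 - 231)/(-8) - 62)*(-51) = (6*(-⅛)*(-615) - 62)*(-51) = (1845/4 - 62)*(-51) = (1597/4)*(-51) = -81447/4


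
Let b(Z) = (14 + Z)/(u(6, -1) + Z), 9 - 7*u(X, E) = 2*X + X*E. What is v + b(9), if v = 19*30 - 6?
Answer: 37385/66 ≈ 566.44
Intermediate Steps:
u(X, E) = 9/7 - 2*X/7 - E*X/7 (u(X, E) = 9/7 - (2*X + X*E)/7 = 9/7 - (2*X + E*X)/7 = 9/7 + (-2*X/7 - E*X/7) = 9/7 - 2*X/7 - E*X/7)
v = 564 (v = 570 - 6 = 564)
b(Z) = (14 + Z)/(3/7 + Z) (b(Z) = (14 + Z)/((9/7 - 2/7*6 - ⅐*(-1)*6) + Z) = (14 + Z)/((9/7 - 12/7 + 6/7) + Z) = (14 + Z)/(3/7 + Z))
v + b(9) = 564 + 7*(14 + 9)/(3 + 7*9) = 564 + 7*23/(3 + 63) = 564 + 7*23/66 = 564 + 7*(1/66)*23 = 564 + 161/66 = 37385/66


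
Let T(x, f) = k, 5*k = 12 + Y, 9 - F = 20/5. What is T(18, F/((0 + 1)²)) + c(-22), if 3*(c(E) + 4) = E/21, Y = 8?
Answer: -22/63 ≈ -0.34921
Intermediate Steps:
c(E) = -4 + E/63 (c(E) = -4 + (E/21)/3 = -4 + E/63)
F = 5 (F = 9 - 20/5 = 9 - 1*4 = 9 - 4 = 5)
k = 4 (k = (12 + 8)/5 = (⅕)*20 = 4)
T(x, f) = 4
T(18, F/((0 + 1)²)) + c(-22) = 4 + (-4 + (1/63)*(-22)) = 4 + (-4 - 22/63) = 4 - 274/63 = -22/63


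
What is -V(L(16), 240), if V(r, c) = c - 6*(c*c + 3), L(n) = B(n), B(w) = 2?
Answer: 345378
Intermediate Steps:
L(n) = 2
V(r, c) = -18 + c - 6*c² (V(r, c) = c - 6*(c² + 3) = c - 6*(3 + c²) = c + (-18 - 6*c²) = -18 + c - 6*c²)
-V(L(16), 240) = -(-18 + 240 - 6*240²) = -(-18 + 240 - 6*57600) = -(-18 + 240 - 345600) = -1*(-345378) = 345378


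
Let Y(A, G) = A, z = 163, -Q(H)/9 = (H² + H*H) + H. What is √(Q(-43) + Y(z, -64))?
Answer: 14*I*√167 ≈ 180.92*I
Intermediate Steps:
Q(H) = -18*H² - 9*H (Q(H) = -9*((H² + H*H) + H) = -9*((H² + H²) + H) = -9*(2*H² + H) = -9*(H + 2*H²) = -18*H² - 9*H)
√(Q(-43) + Y(z, -64)) = √(-9*(-43)*(1 + 2*(-43)) + 163) = √(-9*(-43)*(1 - 86) + 163) = √(-9*(-43)*(-85) + 163) = √(-32895 + 163) = √(-32732) = 14*I*√167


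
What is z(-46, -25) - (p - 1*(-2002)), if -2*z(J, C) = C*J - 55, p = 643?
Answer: -6385/2 ≈ -3192.5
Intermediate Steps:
z(J, C) = 55/2 - C*J/2 (z(J, C) = -(C*J - 55)/2 = -(-55 + C*J)/2 = 55/2 - C*J/2)
z(-46, -25) - (p - 1*(-2002)) = (55/2 - 1/2*(-25)*(-46)) - (643 - 1*(-2002)) = (55/2 - 575) - (643 + 2002) = -1095/2 - 1*2645 = -1095/2 - 2645 = -6385/2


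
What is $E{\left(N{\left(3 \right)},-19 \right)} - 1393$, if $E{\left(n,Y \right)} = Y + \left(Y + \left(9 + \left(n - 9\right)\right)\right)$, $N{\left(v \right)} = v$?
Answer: $-1428$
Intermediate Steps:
$E{\left(n,Y \right)} = n + 2 Y$ ($E{\left(n,Y \right)} = Y + \left(Y + \left(9 + \left(n - 9\right)\right)\right) = Y + \left(Y + \left(9 + \left(-9 + n\right)\right)\right) = Y + \left(Y + n\right) = n + 2 Y$)
$E{\left(N{\left(3 \right)},-19 \right)} - 1393 = \left(3 + 2 \left(-19\right)\right) - 1393 = \left(3 - 38\right) - 1393 = -35 - 1393 = -1428$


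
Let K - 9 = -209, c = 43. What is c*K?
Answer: -8600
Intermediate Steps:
K = -200 (K = 9 - 209 = -200)
c*K = 43*(-200) = -8600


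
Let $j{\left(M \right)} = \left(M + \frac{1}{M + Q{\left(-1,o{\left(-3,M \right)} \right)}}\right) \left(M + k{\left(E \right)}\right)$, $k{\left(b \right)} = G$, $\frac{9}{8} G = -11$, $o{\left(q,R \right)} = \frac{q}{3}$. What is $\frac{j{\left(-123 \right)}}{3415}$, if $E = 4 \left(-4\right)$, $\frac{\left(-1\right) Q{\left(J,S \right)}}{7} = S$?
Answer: $\frac{3410291}{713052} \approx 4.7827$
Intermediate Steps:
$o{\left(q,R \right)} = \frac{q}{3}$ ($o{\left(q,R \right)} = q \frac{1}{3} = \frac{q}{3}$)
$G = - \frac{88}{9}$ ($G = \frac{8}{9} \left(-11\right) = - \frac{88}{9} \approx -9.7778$)
$Q{\left(J,S \right)} = - 7 S$
$E = -16$
$k{\left(b \right)} = - \frac{88}{9}$
$j{\left(M \right)} = \left(- \frac{88}{9} + M\right) \left(M + \frac{1}{7 + M}\right)$ ($j{\left(M \right)} = \left(M + \frac{1}{M - 7 \cdot \frac{1}{3} \left(-3\right)}\right) \left(M - \frac{88}{9}\right) = \left(M + \frac{1}{M - -7}\right) \left(- \frac{88}{9} + M\right) = \left(M + \frac{1}{M + 7}\right) \left(- \frac{88}{9} + M\right) = \left(M + \frac{1}{7 + M}\right) \left(- \frac{88}{9} + M\right) = \left(- \frac{88}{9} + M\right) \left(M + \frac{1}{7 + M}\right)$)
$\frac{j{\left(-123 \right)}}{3415} = \frac{\frac{1}{9} \frac{1}{7 - 123} \left(-88 - -74661 - 25 \left(-123\right)^{2} + 9 \left(-123\right)^{3}\right)}{3415} = \frac{-88 + 74661 - 378225 + 9 \left(-1860867\right)}{9 \left(-116\right)} \frac{1}{3415} = \frac{1}{9} \left(- \frac{1}{116}\right) \left(-88 + 74661 - 378225 - 16747803\right) \frac{1}{3415} = \frac{1}{9} \left(- \frac{1}{116}\right) \left(-17051455\right) \frac{1}{3415} = \frac{17051455}{1044} \cdot \frac{1}{3415} = \frac{3410291}{713052}$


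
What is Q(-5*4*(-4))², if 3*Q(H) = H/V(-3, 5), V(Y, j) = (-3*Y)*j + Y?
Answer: 1600/3969 ≈ 0.40312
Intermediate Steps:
V(Y, j) = Y - 3*Y*j (V(Y, j) = -3*Y*j + Y = Y - 3*Y*j)
Q(H) = H/126 (Q(H) = (H/((-3*(1 - 3*5))))/3 = (H/((-3*(1 - 15))))/3 = (H/((-3*(-14))))/3 = (H/42)/3 = H/126)
Q(-5*4*(-4))² = ((-5*4*(-4))/126)² = ((-20*(-4))/126)² = ((1/126)*80)² = (40/63)² = 1600/3969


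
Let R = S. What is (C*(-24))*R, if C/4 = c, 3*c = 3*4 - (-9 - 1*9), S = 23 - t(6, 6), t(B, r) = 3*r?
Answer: -4800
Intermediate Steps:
S = 5 (S = 23 - 3*6 = 23 - 1*18 = 23 - 18 = 5)
R = 5
c = 10 (c = (3*4 - (-9 - 1*9))/3 = (12 - (-9 - 9))/3 = (12 - 1*(-18))/3 = (12 + 18)/3 = (1/3)*30 = 10)
C = 40 (C = 4*10 = 40)
(C*(-24))*R = (40*(-24))*5 = -960*5 = -4800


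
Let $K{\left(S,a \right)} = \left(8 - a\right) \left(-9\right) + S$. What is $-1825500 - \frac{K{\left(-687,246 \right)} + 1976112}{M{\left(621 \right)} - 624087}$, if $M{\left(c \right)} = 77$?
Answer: $- \frac{1139128277433}{624010} \approx -1.8255 \cdot 10^{6}$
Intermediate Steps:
$K{\left(S,a \right)} = -72 + S + 9 a$ ($K{\left(S,a \right)} = \left(-72 + 9 a\right) + S = -72 + S + 9 a$)
$-1825500 - \frac{K{\left(-687,246 \right)} + 1976112}{M{\left(621 \right)} - 624087} = -1825500 - \frac{\left(-72 - 687 + 9 \cdot 246\right) + 1976112}{77 - 624087} = -1825500 - \frac{\left(-72 - 687 + 2214\right) + 1976112}{-624010} = -1825500 - \left(1455 + 1976112\right) \left(- \frac{1}{624010}\right) = -1825500 - 1977567 \left(- \frac{1}{624010}\right) = -1825500 - - \frac{1977567}{624010} = -1825500 + \frac{1977567}{624010} = - \frac{1139128277433}{624010}$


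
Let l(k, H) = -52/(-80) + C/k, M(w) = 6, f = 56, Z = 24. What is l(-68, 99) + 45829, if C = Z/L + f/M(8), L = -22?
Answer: 30247489/660 ≈ 45830.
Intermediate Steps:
C = 272/33 (C = 24/(-22) + 56/6 = 24*(-1/22) + 56*(⅙) = -12/11 + 28/3 = 272/33 ≈ 8.2424)
l(k, H) = 13/20 + 272/(33*k) (l(k, H) = -52/(-80) + 272/(33*k) = -52*(-1/80) + 272/(33*k) = 13/20 + 272/(33*k))
l(-68, 99) + 45829 = (1/660)*(5440 + 429*(-68))/(-68) + 45829 = (1/660)*(-1/68)*(5440 - 29172) + 45829 = (1/660)*(-1/68)*(-23732) + 45829 = 349/660 + 45829 = 30247489/660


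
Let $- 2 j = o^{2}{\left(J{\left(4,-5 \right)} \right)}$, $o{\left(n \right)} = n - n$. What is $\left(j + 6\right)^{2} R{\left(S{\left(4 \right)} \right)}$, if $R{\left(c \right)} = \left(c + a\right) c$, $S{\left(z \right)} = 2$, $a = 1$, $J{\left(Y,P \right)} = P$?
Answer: $216$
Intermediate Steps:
$o{\left(n \right)} = 0$
$R{\left(c \right)} = c \left(1 + c\right)$ ($R{\left(c \right)} = \left(c + 1\right) c = \left(1 + c\right) c = c \left(1 + c\right)$)
$j = 0$ ($j = - \frac{0^{2}}{2} = \left(- \frac{1}{2}\right) 0 = 0$)
$\left(j + 6\right)^{2} R{\left(S{\left(4 \right)} \right)} = \left(0 + 6\right)^{2} \cdot 2 \left(1 + 2\right) = 6^{2} \cdot 2 \cdot 3 = 36 \cdot 6 = 216$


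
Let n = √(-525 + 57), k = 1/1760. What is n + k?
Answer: 1/1760 + 6*I*√13 ≈ 0.00056818 + 21.633*I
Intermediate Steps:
k = 1/1760 ≈ 0.00056818
n = 6*I*√13 (n = √(-468) = 6*I*√13 ≈ 21.633*I)
n + k = 6*I*√13 + 1/1760 = 1/1760 + 6*I*√13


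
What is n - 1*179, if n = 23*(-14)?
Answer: -501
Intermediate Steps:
n = -322
n - 1*179 = -322 - 1*179 = -322 - 179 = -501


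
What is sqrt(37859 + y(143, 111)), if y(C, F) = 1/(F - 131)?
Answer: 3*sqrt(420655)/10 ≈ 194.57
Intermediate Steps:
y(C, F) = 1/(-131 + F)
sqrt(37859 + y(143, 111)) = sqrt(37859 + 1/(-131 + 111)) = sqrt(37859 + 1/(-20)) = sqrt(37859 - 1/20) = sqrt(757179/20) = 3*sqrt(420655)/10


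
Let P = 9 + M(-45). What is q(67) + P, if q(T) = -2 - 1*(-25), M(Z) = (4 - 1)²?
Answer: 41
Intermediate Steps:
M(Z) = 9 (M(Z) = 3² = 9)
P = 18 (P = 9 + 9 = 18)
q(T) = 23 (q(T) = -2 + 25 = 23)
q(67) + P = 23 + 18 = 41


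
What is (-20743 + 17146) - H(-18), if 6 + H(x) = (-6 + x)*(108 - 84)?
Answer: -3015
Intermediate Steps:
H(x) = -150 + 24*x (H(x) = -6 + (-6 + x)*(108 - 84) = -6 + (-6 + x)*24 = -6 + (-144 + 24*x) = -150 + 24*x)
(-20743 + 17146) - H(-18) = (-20743 + 17146) - (-150 + 24*(-18)) = -3597 - (-150 - 432) = -3597 - 1*(-582) = -3597 + 582 = -3015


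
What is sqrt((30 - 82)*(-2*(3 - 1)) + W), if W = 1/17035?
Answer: sqrt(60359791835)/17035 ≈ 14.422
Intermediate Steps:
W = 1/17035 ≈ 5.8703e-5
sqrt((30 - 82)*(-2*(3 - 1)) + W) = sqrt((30 - 82)*(-2*(3 - 1)) + 1/17035) = sqrt(-(-104)*2 + 1/17035) = sqrt(-52*(-4) + 1/17035) = sqrt(208 + 1/17035) = sqrt(3543281/17035) = sqrt(60359791835)/17035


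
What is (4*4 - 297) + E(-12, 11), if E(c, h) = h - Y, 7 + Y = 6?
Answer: -269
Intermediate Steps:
Y = -1 (Y = -7 + 6 = -1)
E(c, h) = 1 + h (E(c, h) = h - 1*(-1) = h + 1 = 1 + h)
(4*4 - 297) + E(-12, 11) = (4*4 - 297) + (1 + 11) = (16 - 297) + 12 = -281 + 12 = -269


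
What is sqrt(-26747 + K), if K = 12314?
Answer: I*sqrt(14433) ≈ 120.14*I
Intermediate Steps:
sqrt(-26747 + K) = sqrt(-26747 + 12314) = sqrt(-14433) = I*sqrt(14433)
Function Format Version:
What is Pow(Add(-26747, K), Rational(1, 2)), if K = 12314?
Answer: Mul(I, Pow(14433, Rational(1, 2))) ≈ Mul(120.14, I)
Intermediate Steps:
Pow(Add(-26747, K), Rational(1, 2)) = Pow(Add(-26747, 12314), Rational(1, 2)) = Pow(-14433, Rational(1, 2)) = Mul(I, Pow(14433, Rational(1, 2)))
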